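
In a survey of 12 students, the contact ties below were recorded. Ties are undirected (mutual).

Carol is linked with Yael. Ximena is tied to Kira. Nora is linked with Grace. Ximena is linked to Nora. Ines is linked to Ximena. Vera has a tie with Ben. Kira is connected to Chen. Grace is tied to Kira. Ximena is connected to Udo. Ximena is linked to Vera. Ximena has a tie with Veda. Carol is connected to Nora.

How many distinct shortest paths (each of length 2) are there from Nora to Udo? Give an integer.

The shortest distance is 2, and the only length-2 path is Nora–Ximena–Udo. So there is exactly 1 shortest path.

1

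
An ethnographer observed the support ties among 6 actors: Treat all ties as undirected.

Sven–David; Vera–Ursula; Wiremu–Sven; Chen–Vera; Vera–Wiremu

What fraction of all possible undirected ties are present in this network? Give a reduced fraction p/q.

There are 5 edges and 6 nodes, so the maximum possible is C(6,2) = 15.
Density = 5/15 = 1/3.

1/3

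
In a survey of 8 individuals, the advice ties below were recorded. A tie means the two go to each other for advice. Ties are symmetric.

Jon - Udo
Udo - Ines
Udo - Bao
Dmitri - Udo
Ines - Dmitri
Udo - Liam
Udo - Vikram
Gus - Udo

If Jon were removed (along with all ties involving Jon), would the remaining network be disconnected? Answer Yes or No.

Even without Jon, every remaining node can still reach every other (the residual graph is connected), so Jon is not a cut vertex.

No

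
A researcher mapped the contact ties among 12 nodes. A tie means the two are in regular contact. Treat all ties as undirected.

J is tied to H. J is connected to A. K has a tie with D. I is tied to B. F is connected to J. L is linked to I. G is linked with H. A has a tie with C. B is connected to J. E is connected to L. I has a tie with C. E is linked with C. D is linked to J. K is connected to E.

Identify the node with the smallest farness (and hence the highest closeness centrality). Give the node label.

J

Farness (sum of distances to all others) for each node — A:23, B:23, C:24, D:24, E:28, F:29, G:37, H:27, I:25, J:19, K:27, L:30.
The smallest farness is 19, for J, so J has the highest closeness.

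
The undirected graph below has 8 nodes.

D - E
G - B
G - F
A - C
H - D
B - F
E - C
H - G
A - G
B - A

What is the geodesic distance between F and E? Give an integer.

4

One shortest route is F – G – H – D – E, which uses 4 edges, and at distance 3 from F we only reach {C, D}, which does not include E. So d(F,E) = 4.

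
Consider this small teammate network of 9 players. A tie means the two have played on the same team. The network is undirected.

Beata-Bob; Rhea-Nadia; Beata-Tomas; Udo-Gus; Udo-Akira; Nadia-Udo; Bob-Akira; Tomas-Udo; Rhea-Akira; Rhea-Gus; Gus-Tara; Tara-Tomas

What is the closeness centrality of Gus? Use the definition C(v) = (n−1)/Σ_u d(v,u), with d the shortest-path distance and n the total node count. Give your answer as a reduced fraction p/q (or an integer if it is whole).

8/15

Distances from Gus: Akira:2, Beata:3, Bob:3, Nadia:2, Rhea:1, Tara:1, Tomas:2, Udo:1. Sum = 15.
n = 9, so closeness = 8/15.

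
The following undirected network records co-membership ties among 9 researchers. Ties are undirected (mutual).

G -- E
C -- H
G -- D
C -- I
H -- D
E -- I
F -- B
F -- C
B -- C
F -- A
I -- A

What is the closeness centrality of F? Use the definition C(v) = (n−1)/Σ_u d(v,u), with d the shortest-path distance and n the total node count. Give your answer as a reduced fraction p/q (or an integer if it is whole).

Distances from F: A:1, B:1, C:1, D:3, E:3, G:4, H:2, I:2. Sum = 17.
n = 9, so closeness = 8/17.

8/17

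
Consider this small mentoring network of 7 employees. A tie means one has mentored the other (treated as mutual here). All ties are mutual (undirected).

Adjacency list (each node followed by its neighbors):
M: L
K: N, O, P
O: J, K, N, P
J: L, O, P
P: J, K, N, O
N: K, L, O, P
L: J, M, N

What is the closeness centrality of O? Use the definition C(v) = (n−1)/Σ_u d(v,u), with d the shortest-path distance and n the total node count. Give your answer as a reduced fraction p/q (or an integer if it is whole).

2/3

Distances from O: J:1, K:1, L:2, M:3, N:1, P:1. Sum = 9.
n = 7, so closeness = 6/9 = 2/3.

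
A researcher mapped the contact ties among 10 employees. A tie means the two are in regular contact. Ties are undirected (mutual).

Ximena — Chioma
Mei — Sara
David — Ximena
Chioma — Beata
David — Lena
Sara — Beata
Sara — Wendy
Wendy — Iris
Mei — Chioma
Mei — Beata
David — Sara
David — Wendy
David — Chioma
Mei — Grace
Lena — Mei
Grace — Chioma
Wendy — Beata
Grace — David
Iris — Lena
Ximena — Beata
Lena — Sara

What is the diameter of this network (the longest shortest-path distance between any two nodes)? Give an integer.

3

Eccentricity of each node (its greatest distance to any other): Beata:2, Chioma:3, David:2, Grace:3, Iris:3, Lena:2, Mei:2, Sara:2, Wendy:2, Ximena:3.
The maximum eccentricity is 3, realized for instance by the pair Grace–Iris via Grace – David – Wendy – Iris. So the diameter is 3.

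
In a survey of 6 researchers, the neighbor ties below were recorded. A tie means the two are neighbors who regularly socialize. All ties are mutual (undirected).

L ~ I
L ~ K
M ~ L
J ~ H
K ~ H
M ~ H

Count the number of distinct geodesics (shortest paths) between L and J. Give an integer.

The shortest distance is 3. The length-3 paths are: L–M–H–J; L–K–H–J.
That gives 2 distinct shortest paths.

2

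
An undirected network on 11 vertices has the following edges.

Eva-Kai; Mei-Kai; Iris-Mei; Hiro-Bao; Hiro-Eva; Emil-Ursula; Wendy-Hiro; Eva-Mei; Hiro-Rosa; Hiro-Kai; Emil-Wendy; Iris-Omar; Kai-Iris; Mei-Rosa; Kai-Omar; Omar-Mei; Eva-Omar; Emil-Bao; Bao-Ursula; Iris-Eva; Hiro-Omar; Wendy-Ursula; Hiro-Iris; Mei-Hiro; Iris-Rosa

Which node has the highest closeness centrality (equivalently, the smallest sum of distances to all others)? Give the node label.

Farness (sum of distances to all others) for each node — Bao:17, Emil:23, Eva:17, Hiro:12, Iris:16, Kai:17, Mei:16, Omar:17, Rosa:19, Ursula:23, Wendy:17.
The smallest farness is 12, for Hiro, so Hiro has the highest closeness.

Hiro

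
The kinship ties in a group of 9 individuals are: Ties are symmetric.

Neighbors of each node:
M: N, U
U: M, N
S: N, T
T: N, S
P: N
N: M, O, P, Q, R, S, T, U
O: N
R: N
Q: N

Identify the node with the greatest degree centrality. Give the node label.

Degrees — M:2, N:8, O:1, P:1, Q:1, R:1, S:2, T:2, U:2.
The maximum is 8, attained only by N.

N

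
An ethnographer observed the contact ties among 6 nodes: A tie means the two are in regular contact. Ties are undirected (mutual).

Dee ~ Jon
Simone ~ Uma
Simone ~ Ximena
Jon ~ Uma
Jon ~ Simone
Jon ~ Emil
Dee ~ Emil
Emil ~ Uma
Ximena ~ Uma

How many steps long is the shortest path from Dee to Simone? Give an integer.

One shortest route is Dee – Jon – Simone, which uses 2 edges, and Dee and Simone are not directly tied, so nothing shorter exists. So d(Dee,Simone) = 2.

2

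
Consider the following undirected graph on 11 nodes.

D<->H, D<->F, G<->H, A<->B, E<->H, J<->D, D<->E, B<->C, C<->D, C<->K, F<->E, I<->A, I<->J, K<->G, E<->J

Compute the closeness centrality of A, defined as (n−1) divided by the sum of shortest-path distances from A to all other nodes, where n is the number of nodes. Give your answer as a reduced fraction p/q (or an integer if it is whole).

10/27

Distances from A: B:1, C:2, D:3, E:3, F:4, G:4, H:4, I:1, J:2, K:3. Sum = 27.
n = 11, so closeness = 10/27.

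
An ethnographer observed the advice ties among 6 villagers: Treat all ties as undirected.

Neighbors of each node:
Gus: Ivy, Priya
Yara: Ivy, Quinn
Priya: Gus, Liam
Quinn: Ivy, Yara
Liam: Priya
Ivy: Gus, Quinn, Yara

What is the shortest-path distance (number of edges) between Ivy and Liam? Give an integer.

3

One shortest route is Ivy – Gus – Priya – Liam, which uses 3 edges, and at distance 2 from Ivy we only reach {Priya}, which does not include Liam. So d(Ivy,Liam) = 3.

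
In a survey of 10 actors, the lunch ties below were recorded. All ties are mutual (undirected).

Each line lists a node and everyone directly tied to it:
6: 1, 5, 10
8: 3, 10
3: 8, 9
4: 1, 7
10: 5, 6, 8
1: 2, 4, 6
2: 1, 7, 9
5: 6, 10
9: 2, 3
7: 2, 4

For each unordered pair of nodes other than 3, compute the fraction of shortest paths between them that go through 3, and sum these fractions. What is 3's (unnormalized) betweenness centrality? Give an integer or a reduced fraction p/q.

Pairs whose geodesics pass through 3 — 2–8: 1; 9–8: 1; 9–10: 1; 9–5: 1/2; 8–7: 1.
All other pairs contribute 0.
Summing the contributions gives betweenness(3) = 9/2.

9/2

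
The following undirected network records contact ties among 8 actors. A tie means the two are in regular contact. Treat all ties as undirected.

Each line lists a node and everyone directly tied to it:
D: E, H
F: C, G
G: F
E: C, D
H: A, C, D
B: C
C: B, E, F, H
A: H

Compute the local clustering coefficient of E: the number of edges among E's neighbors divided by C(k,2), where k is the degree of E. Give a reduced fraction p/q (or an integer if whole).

E's neighbors: C and D (k = 2).
Possible neighbor pairs: C(2,2) = 1. Edges among them: none → e = 0.
Clustering(E) = 0/1.

0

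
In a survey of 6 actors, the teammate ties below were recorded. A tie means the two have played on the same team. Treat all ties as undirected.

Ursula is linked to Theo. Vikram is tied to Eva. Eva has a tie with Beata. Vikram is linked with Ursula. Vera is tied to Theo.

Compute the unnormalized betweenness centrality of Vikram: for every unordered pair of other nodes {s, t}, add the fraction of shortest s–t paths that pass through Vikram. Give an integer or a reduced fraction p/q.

6

Pairs whose geodesics pass through Vikram — Eva–Vera: 1; Eva–Ursula: 1; Eva–Theo: 1; Beata–Vera: 1; Beata–Ursula: 1; Beata–Theo: 1.
All other pairs contribute 0.
Summing the contributions gives betweenness(Vikram) = 6.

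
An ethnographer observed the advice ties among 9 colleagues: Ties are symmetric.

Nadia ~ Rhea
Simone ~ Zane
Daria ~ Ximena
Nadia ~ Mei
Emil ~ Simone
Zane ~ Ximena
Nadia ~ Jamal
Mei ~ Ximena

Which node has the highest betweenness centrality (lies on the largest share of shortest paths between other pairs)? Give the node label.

Ximena

Unnormalized betweenness of each node: Daria:0, Emil:0, Jamal:0, Mei:15, Nadia:13, Rhea:0, Simone:7, Ximena:19, Zane:12.
Ximena has the largest value, 19, making it the main broker — the node through which the most shortest paths run.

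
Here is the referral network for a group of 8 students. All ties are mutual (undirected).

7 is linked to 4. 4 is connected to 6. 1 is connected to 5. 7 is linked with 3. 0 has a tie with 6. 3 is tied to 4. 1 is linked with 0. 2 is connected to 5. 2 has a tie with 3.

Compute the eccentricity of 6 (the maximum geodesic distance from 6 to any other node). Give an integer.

Distances from 6: 0:1, 1:2, 2:3, 3:2, 4:1, 5:3, 7:2.
The largest is 3 (to 5 and 2), so the eccentricity of 6 is 3.

3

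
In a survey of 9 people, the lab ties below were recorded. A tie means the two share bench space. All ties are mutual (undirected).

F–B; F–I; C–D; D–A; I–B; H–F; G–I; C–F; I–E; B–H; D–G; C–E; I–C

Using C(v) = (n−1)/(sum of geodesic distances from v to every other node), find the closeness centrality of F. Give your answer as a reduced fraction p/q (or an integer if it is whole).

Distances from F: A:3, B:1, C:1, D:2, E:2, G:2, H:1, I:1. Sum = 13.
n = 9, so closeness = 8/13.

8/13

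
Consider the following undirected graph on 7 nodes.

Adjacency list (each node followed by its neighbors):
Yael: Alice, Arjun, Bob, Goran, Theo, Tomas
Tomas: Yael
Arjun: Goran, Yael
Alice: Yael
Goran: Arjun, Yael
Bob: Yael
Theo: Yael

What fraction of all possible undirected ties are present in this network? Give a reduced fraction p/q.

There are 7 edges and 7 nodes, so the maximum possible is C(7,2) = 21.
Density = 7/21 = 1/3.

1/3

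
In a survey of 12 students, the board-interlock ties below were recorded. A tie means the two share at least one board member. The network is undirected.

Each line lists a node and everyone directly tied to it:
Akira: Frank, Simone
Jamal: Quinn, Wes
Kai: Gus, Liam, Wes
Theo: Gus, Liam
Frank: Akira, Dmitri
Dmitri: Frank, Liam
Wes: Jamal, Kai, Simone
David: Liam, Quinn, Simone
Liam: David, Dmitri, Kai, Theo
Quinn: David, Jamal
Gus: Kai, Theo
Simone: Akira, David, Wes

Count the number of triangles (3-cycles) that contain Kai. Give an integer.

0

Kai's neighbors are Gus, Liam, and Wes, but none of them are tied to each other, so no triangle contains Kai.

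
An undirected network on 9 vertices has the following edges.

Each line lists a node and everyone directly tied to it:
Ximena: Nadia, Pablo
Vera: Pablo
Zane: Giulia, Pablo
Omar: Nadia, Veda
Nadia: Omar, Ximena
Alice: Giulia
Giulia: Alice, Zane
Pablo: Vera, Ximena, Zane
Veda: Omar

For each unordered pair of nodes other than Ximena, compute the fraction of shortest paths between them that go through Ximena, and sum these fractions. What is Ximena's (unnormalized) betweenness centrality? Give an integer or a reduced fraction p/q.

15

Pairs whose geodesics pass through Ximena — Nadia–Vera: 1; Nadia–Alice: 1; Nadia–Zane: 1; Nadia–Giulia: 1; Nadia–Pablo: 1; Omar–Vera: 1; Omar–Alice: 1; Omar–Zane: 1; Omar–Giulia: 1; Omar–Pablo: 1; Vera–Veda: 1; Alice–Veda: 1; Zane–Veda: 1; Veda–Giulia: 1 … (+1 more pairs).
All other pairs contribute 0.
Summing the contributions gives betweenness(Ximena) = 15.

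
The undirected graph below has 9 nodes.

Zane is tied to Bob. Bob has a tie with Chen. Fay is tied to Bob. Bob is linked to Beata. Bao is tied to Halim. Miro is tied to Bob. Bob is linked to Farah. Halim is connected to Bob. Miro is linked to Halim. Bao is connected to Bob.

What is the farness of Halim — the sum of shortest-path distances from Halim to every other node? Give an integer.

13

Distances from Halim: Bao:1, Beata:2, Bob:1, Chen:2, Farah:2, Fay:2, Miro:1, Zane:2.
Sum = 1 + 2 + 1 + 2 + 2 + 2 + 1 + 2 = 13.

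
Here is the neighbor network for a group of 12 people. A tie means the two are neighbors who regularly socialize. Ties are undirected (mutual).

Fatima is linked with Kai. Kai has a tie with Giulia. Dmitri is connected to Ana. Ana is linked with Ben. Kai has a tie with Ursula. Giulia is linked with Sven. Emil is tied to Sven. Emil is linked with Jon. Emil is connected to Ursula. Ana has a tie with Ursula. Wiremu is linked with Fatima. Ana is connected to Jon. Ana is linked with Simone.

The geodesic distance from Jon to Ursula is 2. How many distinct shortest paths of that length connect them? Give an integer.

2

The shortest distance is 2. The length-2 paths are: Jon–Ana–Ursula; Jon–Emil–Ursula.
That gives 2 distinct shortest paths.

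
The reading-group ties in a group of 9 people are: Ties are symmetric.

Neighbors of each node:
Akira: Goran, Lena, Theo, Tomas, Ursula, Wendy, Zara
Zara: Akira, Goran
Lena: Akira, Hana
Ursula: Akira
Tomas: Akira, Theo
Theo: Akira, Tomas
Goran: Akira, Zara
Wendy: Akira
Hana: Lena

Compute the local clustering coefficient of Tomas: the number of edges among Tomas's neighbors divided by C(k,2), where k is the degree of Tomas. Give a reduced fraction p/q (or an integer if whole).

Tomas's neighbors: Akira and Theo (k = 2).
Possible neighbor pairs: C(2,2) = 1. Edges among them: Akira–Theo → e = 1.
Clustering(Tomas) = 1/1.

1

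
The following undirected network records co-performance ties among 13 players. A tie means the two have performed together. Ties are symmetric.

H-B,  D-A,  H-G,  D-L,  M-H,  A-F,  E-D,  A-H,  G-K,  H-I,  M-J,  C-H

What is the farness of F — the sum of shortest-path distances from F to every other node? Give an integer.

34

Distances from F: A:1, B:3, C:3, D:2, E:3, G:3, H:2, I:3, J:4, K:4, L:3, M:3.
Sum = 1 + 3 + 3 + 2 + 3 + 3 + 2 + 3 + 4 + 4 + 3 + 3 = 34.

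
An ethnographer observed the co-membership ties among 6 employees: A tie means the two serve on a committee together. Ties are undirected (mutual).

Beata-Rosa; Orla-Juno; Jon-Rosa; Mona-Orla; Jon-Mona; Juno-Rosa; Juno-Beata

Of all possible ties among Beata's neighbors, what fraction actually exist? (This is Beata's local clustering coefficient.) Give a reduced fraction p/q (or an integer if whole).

Beata's neighbors: Juno and Rosa (k = 2).
Possible neighbor pairs: C(2,2) = 1. Edges among them: Juno–Rosa → e = 1.
Clustering(Beata) = 1/1.

1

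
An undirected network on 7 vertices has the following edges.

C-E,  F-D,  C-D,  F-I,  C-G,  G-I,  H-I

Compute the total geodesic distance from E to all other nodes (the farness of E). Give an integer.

Distances from E: C:1, D:2, F:3, G:2, H:4, I:3.
Sum = 1 + 2 + 3 + 2 + 4 + 3 = 15.

15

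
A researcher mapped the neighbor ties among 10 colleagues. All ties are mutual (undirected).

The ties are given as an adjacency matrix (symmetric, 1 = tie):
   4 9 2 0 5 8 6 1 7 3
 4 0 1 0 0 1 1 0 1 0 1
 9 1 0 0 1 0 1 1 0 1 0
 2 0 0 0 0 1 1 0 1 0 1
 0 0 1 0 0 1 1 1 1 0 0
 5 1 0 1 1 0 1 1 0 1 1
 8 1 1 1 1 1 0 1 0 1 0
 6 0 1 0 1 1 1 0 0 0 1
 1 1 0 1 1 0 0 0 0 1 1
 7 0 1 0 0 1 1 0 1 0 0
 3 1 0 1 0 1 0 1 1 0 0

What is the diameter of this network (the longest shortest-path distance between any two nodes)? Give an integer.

2

Eccentricity of each node (its greatest distance to any other): 0:2, 1:2, 2:2, 3:2, 4:2, 5:2, 6:2, 7:2, 8:2, 9:2.
The maximum eccentricity is 2, realized for instance by the pair 4–2 via 4 – 3 – 2. So the diameter is 2.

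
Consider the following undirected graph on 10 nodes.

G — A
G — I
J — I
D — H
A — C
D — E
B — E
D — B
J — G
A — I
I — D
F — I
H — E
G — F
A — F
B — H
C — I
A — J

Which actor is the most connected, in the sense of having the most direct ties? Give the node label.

I

Degrees — A:5, B:3, C:2, D:4, E:3, F:3, G:4, H:3, I:6, J:3.
The maximum is 6, attained only by I.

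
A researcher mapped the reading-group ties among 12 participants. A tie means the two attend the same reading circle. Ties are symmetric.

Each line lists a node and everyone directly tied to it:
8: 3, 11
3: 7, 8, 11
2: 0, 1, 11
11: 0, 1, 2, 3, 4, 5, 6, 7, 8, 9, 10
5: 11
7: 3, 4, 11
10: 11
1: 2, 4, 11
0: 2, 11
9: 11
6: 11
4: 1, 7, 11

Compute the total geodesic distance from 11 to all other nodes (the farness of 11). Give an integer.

Distances from 11: 0:1, 1:1, 2:1, 3:1, 4:1, 5:1, 6:1, 7:1, 8:1, 9:1, 10:1.
Sum = 1 + 1 + 1 + 1 + 1 + 1 + 1 + 1 + 1 + 1 + 1 = 11.

11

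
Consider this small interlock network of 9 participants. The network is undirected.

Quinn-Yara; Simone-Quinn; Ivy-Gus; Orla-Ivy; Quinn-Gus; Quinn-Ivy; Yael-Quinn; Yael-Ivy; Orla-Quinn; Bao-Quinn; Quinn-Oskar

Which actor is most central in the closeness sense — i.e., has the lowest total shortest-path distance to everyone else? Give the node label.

Farness (sum of distances to all others) for each node — Bao:15, Gus:14, Ivy:12, Orla:14, Oskar:15, Quinn:8, Simone:15, Yael:14, Yara:15.
The smallest farness is 8, for Quinn, so Quinn has the highest closeness.

Quinn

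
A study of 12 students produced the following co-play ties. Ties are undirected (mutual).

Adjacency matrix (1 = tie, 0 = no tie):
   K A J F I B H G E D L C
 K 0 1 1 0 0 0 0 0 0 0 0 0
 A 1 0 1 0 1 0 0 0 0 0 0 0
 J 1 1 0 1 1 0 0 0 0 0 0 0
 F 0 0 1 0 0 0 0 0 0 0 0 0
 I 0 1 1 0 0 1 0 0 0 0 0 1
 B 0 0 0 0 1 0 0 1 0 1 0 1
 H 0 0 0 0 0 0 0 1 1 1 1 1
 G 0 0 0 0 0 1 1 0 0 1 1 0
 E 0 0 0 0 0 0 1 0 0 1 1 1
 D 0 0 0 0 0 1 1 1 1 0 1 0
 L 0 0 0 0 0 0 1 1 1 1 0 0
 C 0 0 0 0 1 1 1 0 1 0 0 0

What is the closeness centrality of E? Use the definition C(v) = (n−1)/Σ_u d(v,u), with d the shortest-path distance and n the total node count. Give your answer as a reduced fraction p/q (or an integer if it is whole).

11/24

Distances from E: A:3, B:2, C:1, D:1, F:4, G:2, H:1, I:2, J:3, K:4, L:1. Sum = 24.
n = 12, so closeness = 11/24.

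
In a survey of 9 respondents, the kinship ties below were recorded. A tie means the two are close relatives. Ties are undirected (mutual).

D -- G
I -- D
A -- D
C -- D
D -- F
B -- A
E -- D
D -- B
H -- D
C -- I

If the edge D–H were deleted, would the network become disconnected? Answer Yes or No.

Without the D–H edge there is no alternate route between D and H, so the network disconnects. It is a bridge.

Yes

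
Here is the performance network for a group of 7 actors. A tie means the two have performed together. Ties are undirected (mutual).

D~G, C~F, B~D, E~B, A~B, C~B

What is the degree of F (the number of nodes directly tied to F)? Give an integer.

1

F is directly tied to C. That is 1 neighbor, so the degree of F is 1.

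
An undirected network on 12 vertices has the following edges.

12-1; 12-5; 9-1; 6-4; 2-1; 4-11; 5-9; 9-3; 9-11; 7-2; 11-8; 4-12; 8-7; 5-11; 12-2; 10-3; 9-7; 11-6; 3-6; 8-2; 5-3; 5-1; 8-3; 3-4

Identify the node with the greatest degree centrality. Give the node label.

Degrees — 1:4, 2:4, 3:6, 4:4, 5:5, 6:3, 7:3, 8:4, 9:5, 10:1, 11:5, 12:4.
The maximum is 6, attained only by 3.

3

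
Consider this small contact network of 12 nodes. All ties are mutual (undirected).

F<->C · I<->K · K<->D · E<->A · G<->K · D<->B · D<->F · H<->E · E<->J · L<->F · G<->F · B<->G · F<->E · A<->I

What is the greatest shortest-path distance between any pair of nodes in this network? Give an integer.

4

Eccentricity of each node (its greatest distance to any other): A:4, B:4, C:4, D:3, E:3, F:3, G:3, H:4, I:4, J:4, K:4, L:4.
The maximum eccentricity is 4, realized for instance by the pair J–K via J – E – F – D – K. So the diameter is 4.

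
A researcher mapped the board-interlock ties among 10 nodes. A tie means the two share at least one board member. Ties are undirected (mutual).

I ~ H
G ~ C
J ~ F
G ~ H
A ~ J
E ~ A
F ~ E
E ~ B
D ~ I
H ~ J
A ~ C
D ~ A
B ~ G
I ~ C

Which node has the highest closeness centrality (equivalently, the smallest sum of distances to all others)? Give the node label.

A

Farness (sum of distances to all others) for each node — A:14, B:19, C:16, D:19, E:17, F:20, G:17, H:16, I:18, J:16.
The smallest farness is 14, for A, so A has the highest closeness.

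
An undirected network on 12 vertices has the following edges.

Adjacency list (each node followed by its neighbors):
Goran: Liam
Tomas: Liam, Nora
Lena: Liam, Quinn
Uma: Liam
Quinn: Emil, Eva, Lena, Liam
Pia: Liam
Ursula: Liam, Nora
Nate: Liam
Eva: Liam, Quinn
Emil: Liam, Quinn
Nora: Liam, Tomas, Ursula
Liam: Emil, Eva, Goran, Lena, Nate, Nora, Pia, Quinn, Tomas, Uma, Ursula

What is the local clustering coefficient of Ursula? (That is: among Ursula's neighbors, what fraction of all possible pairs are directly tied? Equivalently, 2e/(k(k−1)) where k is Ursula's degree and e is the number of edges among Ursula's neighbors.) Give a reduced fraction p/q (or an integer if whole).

Ursula's neighbors: Liam and Nora (k = 2).
Possible neighbor pairs: C(2,2) = 1. Edges among them: Liam–Nora → e = 1.
Clustering(Ursula) = 1/1.

1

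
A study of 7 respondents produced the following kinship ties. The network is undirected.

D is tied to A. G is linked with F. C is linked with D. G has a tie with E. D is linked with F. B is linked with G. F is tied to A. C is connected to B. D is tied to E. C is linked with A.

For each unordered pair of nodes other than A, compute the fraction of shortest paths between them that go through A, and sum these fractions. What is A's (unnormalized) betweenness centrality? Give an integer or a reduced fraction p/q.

Pairs whose geodesics pass through A — F–C: 1/2.
All other pairs contribute 0.
Summing the contributions gives betweenness(A) = 1/2.

1/2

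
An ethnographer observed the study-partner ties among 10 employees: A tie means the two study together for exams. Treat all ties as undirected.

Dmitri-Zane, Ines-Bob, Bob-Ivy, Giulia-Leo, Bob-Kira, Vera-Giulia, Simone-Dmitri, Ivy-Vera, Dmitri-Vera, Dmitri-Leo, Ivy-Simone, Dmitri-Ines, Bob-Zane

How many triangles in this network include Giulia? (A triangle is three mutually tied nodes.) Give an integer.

Giulia's neighbors are Leo and Vera, but none of them are tied to each other, so no triangle contains Giulia.

0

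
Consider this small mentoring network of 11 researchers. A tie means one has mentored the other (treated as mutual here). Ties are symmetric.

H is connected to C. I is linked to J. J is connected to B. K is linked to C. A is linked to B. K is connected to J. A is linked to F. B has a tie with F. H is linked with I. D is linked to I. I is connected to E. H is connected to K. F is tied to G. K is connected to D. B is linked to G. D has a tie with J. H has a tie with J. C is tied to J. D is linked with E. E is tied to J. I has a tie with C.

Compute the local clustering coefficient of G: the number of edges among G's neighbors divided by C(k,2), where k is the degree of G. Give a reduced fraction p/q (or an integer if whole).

1

G's neighbors: B and F (k = 2).
Possible neighbor pairs: C(2,2) = 1. Edges among them: B–F → e = 1.
Clustering(G) = 1/1.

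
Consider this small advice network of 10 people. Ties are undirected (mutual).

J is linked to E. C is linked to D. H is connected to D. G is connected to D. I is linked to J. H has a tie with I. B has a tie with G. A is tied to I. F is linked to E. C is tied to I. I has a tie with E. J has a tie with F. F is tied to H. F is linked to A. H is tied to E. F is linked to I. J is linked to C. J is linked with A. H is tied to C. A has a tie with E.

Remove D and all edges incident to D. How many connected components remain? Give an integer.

Without D, the remaining ties split the others into: {A, C, E, F, H, I, J}; {B, G}.
That's 2 separate components.

2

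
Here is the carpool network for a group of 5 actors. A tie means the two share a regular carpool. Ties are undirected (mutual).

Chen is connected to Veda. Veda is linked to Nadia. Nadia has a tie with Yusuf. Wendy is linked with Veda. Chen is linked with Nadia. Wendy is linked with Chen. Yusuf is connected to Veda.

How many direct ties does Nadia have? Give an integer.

3

Nadia is directly tied to Chen, Veda, and Yusuf. That is 3 neighbors, so the degree of Nadia is 3.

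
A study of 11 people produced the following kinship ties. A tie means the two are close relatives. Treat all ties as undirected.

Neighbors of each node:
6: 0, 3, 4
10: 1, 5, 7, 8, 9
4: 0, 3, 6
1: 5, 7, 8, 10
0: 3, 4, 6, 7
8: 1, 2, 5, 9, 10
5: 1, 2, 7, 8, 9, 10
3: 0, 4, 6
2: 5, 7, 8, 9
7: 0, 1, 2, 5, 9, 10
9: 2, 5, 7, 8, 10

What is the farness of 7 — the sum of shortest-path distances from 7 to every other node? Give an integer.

14

Distances from 7: 0:1, 1:1, 2:1, 3:2, 4:2, 5:1, 6:2, 8:2, 9:1, 10:1.
Sum = 1 + 1 + 1 + 2 + 2 + 1 + 2 + 2 + 1 + 1 = 14.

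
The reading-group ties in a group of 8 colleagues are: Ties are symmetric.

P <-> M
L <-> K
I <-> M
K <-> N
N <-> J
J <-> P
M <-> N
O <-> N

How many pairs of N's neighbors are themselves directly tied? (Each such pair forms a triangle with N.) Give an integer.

N's neighbors are J, K, M, and O, but none of them are tied to each other, so no triangle contains N.

0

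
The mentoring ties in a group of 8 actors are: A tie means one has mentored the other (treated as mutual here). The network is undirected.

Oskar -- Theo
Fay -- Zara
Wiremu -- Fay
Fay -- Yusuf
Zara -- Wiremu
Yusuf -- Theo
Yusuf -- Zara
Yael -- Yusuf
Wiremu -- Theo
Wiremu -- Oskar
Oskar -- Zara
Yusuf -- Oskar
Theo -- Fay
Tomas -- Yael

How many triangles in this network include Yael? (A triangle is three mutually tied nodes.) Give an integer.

0

Yael's neighbors are Tomas and Yusuf, but none of them are tied to each other, so no triangle contains Yael.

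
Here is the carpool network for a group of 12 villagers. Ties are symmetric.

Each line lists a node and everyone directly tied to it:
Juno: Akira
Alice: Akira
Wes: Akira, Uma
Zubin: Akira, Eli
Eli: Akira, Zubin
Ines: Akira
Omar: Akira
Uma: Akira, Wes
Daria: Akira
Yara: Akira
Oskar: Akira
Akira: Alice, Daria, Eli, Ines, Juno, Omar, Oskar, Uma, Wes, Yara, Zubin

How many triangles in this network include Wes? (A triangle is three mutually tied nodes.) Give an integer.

1

Wes's neighbors: Akira and Uma.
Neighbor pairs that are themselves tied: Wes–Akira–Uma. Each forms one triangle with Wes, for 1 in total.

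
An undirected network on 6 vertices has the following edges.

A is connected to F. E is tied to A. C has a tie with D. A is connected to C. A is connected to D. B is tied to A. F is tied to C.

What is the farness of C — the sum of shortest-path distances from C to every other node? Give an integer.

7

Distances from C: A:1, B:2, D:1, E:2, F:1.
Sum = 1 + 2 + 1 + 2 + 1 = 7.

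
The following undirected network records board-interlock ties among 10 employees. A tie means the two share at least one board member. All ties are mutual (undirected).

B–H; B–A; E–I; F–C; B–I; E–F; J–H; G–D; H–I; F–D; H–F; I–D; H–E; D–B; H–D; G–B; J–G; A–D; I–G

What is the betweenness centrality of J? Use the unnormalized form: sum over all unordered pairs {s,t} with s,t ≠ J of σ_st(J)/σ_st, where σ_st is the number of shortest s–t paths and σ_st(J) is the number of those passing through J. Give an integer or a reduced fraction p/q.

1/4

Pairs whose geodesics pass through J — H–G: 1/4.
All other pairs contribute 0.
Summing the contributions gives betweenness(J) = 1/4.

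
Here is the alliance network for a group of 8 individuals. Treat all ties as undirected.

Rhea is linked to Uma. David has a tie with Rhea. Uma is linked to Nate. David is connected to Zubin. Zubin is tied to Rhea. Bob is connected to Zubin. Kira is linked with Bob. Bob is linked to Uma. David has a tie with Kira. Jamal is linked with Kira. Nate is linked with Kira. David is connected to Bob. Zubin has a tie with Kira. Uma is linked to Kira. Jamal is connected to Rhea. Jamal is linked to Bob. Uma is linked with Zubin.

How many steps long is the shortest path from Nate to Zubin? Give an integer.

One shortest route is Nate – Uma – Zubin, which uses 2 edges, and Nate and Zubin are not directly tied, so nothing shorter exists. So d(Nate,Zubin) = 2.

2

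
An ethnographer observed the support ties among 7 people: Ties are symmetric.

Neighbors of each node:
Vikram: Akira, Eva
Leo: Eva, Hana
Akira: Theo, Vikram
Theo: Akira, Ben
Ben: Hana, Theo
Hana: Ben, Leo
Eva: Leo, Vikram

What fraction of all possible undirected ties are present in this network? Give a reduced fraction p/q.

1/3

There are 7 edges and 7 nodes, so the maximum possible is C(7,2) = 21.
Density = 7/21 = 1/3.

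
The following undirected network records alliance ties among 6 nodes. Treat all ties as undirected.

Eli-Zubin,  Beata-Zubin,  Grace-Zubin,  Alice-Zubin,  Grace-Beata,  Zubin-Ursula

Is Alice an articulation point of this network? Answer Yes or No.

Even without Alice, every remaining node can still reach every other (the residual graph is connected), so Alice is not a cut vertex.

No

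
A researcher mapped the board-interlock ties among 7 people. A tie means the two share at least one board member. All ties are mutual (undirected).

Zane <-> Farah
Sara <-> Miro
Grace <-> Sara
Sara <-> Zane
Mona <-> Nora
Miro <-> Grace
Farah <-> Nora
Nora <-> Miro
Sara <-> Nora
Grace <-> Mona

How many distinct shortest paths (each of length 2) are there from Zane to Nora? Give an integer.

The shortest distance is 2. The length-2 paths are: Zane–Sara–Nora; Zane–Farah–Nora.
That gives 2 distinct shortest paths.

2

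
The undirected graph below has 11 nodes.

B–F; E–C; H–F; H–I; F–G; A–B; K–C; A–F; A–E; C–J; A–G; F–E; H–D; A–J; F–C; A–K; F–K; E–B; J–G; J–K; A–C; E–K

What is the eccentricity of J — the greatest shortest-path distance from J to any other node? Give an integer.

4

Distances from J: A:1, B:2, C:1, D:4, E:2, F:2, G:1, H:3, I:4, K:1.
The largest is 4 (to D and I), so the eccentricity of J is 4.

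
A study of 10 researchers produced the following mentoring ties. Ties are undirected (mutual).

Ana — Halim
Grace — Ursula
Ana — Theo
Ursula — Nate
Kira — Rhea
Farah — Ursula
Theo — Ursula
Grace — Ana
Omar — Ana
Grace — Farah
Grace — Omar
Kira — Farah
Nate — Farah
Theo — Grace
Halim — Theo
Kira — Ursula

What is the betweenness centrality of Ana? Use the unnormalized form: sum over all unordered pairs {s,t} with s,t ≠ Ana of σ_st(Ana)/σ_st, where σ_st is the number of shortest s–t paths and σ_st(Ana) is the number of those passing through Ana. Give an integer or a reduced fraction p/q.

7/3

Pairs whose geodesics pass through Ana — Halim–Omar: 1; Halim–Grace: 1/2; Halim–Farah: 1/3; Omar–Theo: 1/2.
All other pairs contribute 0.
Summing the contributions gives betweenness(Ana) = 7/3.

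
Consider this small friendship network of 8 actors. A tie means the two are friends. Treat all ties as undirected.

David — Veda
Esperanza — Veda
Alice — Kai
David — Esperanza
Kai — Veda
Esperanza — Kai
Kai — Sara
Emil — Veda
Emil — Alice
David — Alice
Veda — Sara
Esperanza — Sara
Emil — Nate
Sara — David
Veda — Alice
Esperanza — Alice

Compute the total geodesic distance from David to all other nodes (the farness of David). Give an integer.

11

Distances from David: Alice:1, Emil:2, Esperanza:1, Kai:2, Nate:3, Sara:1, Veda:1.
Sum = 1 + 2 + 1 + 2 + 3 + 1 + 1 = 11.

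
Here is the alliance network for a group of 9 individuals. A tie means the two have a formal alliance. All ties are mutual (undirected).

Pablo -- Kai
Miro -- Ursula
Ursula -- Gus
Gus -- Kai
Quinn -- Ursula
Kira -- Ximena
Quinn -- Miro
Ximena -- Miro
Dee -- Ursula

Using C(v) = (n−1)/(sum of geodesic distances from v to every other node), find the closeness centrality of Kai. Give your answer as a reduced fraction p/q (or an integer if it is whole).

4/11

Distances from Kai: Dee:3, Gus:1, Kira:5, Miro:3, Pablo:1, Quinn:3, Ursula:2, Ximena:4. Sum = 22.
n = 9, so closeness = 8/22 = 4/11.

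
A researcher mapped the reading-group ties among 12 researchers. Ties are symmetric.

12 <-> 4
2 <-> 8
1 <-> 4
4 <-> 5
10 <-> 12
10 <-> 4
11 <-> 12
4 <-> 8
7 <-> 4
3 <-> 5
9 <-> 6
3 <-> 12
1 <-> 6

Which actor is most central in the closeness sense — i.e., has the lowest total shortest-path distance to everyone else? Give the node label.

Farness (sum of distances to all others) for each node — 1:23, 2:35, 3:30, 4:17, 5:25, 6:31, 7:27, 8:25, 9:41, 10:24, 11:32, 12:22.
The smallest farness is 17, for 4, so 4 has the highest closeness.

4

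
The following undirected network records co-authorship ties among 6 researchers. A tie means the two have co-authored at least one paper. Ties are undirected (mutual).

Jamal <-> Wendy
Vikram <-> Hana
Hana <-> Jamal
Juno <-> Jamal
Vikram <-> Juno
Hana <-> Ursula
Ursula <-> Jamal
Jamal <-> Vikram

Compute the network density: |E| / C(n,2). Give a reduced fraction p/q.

There are 8 edges and 6 nodes, so the maximum possible is C(6,2) = 15.
Density = 8/15.

8/15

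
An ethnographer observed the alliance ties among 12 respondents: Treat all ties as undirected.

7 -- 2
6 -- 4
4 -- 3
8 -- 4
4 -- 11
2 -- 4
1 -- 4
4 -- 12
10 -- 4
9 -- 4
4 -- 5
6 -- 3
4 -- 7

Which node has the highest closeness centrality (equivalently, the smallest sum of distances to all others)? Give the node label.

4

Farness (sum of distances to all others) for each node — 1:21, 2:20, 3:20, 4:11, 5:21, 6:20, 7:20, 8:21, 9:21, 10:21, 11:21, 12:21.
The smallest farness is 11, for 4, so 4 has the highest closeness.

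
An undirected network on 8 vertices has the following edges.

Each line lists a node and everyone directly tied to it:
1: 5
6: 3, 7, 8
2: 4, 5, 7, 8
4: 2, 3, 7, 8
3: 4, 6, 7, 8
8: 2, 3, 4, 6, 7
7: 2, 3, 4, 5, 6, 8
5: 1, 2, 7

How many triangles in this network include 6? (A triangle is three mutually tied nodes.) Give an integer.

6's neighbors: 3, 7, and 8.
Neighbor pairs that are themselves tied: 6–3–7; 6–3–8; 6–7–8. Each forms one triangle with 6, for 3 in total.

3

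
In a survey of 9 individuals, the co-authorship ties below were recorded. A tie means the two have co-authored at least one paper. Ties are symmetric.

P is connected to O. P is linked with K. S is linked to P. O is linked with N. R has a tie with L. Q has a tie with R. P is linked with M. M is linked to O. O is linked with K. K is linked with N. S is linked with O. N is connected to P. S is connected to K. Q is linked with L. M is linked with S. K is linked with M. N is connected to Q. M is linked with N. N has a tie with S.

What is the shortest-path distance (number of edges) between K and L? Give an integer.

3

One shortest route is K – N – Q – L, which uses 3 edges, and at distance 2 from K we only reach {Q}, which does not include L. So d(K,L) = 3.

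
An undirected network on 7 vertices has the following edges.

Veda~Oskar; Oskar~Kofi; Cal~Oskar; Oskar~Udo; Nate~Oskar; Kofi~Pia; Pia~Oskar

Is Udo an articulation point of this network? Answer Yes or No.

No

Even without Udo, every remaining node can still reach every other (the residual graph is connected), so Udo is not a cut vertex.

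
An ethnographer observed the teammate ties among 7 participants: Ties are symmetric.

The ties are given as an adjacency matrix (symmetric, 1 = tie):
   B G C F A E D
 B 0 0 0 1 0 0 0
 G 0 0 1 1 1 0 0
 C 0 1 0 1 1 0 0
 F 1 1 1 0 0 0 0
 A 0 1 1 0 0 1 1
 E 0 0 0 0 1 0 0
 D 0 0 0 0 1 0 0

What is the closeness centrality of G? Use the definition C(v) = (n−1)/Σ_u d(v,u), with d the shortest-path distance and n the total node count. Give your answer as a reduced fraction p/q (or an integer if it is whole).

Distances from G: A:1, B:2, C:1, D:2, E:2, F:1. Sum = 9.
n = 7, so closeness = 6/9 = 2/3.

2/3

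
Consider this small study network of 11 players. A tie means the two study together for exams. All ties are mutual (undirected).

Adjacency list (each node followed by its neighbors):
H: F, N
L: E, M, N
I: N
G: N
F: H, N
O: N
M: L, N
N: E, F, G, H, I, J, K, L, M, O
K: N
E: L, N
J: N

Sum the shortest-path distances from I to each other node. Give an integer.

19

Distances from I: E:2, F:2, G:2, H:2, J:2, K:2, L:2, M:2, N:1, O:2.
Sum = 2 + 2 + 2 + 2 + 2 + 2 + 2 + 2 + 1 + 2 = 19.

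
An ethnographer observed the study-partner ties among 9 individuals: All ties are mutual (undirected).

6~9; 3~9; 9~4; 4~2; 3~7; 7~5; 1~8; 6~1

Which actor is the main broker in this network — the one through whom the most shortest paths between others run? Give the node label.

Unnormalized betweenness of each node: 1:7, 2:0, 3:12, 4:7, 5:0, 6:12, 7:7, 8:0, 9:21.
9 has the largest value, 21, making it the main broker — the node through which the most shortest paths run.

9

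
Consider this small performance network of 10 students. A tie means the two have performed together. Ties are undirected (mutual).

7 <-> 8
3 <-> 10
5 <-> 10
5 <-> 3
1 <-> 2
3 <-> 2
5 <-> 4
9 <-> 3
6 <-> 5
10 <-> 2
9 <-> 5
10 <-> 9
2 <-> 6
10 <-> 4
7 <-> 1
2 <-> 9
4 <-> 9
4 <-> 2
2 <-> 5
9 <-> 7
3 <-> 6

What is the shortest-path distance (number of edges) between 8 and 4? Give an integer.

3

One shortest route is 8 – 7 – 9 – 4, which uses 3 edges, and at distance 2 from 8 we only reach {1, 9}, which does not include 4. So d(8,4) = 3.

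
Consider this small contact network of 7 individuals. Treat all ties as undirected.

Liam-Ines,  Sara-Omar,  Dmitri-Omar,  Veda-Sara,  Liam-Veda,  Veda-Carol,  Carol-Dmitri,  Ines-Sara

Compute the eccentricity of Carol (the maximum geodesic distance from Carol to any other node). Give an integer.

3

Distances from Carol: Dmitri:1, Ines:3, Liam:2, Omar:2, Sara:2, Veda:1.
The largest is 3 (to Ines), so the eccentricity of Carol is 3.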